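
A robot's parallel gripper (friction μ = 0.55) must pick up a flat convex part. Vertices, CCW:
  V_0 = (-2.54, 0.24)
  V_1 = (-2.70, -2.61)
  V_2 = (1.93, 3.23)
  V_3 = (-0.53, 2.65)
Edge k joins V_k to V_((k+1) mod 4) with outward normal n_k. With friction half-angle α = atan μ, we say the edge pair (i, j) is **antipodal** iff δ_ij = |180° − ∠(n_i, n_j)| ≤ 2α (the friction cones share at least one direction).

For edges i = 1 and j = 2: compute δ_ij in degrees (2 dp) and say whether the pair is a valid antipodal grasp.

δ = 38.33°, valid

α = atan 0.55 = 28.81°;  2α = 57.62°
edge 1: e_1 = (+4.63, +5.84);  n_1 = (+0.7836, -0.6213)
edge 2: e_2 = (-2.46, -0.58);  n_2 = (-0.2295, +0.9733)
∠(n_1, n_2) = 141.67°
δ = |180° − 141.67°| = 38.33°
38.33° ≤ 2α = 57.62°  →  valid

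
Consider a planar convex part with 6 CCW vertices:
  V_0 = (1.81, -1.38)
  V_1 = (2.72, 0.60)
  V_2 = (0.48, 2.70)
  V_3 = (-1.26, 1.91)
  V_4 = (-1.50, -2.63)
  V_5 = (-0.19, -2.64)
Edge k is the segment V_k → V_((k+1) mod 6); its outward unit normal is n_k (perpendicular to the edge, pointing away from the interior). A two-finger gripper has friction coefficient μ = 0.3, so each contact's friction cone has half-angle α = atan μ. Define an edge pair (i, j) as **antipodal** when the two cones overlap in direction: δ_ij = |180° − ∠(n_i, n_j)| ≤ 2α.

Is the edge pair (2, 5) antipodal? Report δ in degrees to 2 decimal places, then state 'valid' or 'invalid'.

δ = 7.79°, valid

α = atan 0.3 = 16.70°;  2α = 33.40°
edge 2: e_2 = (-1.74, -0.79);  n_2 = (-0.4134, +0.9105)
edge 5: e_5 = (+2.00, +1.26);  n_5 = (+0.5330, -0.8461)
∠(n_2, n_5) = 172.21°
δ = |180° − 172.21°| = 7.79°
7.79° ≤ 2α = 33.40°  →  valid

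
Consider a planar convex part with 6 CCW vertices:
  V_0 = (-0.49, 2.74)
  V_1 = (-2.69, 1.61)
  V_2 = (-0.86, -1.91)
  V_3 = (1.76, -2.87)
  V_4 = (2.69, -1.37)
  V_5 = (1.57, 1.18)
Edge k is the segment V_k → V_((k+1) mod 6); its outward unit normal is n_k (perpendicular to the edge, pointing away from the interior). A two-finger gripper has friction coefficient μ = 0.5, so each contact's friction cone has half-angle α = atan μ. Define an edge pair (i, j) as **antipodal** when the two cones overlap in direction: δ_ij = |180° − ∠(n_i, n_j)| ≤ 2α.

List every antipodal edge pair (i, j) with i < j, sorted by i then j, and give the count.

α = atan 0.5 = 26.57°;  2α = 53.13°
n_0 = (-0.4569, +0.8895)
n_1 = (-0.8873, -0.4613)
n_2 = (-0.3440, -0.9390)
n_3 = (+0.8499, -0.5269)
n_4 = (+0.9156, +0.4021)
n_5 = (+0.6037, +0.7972)
  (0,1): δ = 89.72°  ·
  (0,2): δ = 47.31°  ✓
  (0,3): δ = 31.01°  ✓
  (0,4): δ = 86.53°  ·
  (0,5): δ = 115.68°  ·
  (1,2): δ = 137.59°  ·
  (1,3): δ = 59.27°  ·
  (1,4): δ = 3.76°  ✓
  (1,5): δ = 25.39°  ✓
  (2,3): δ = 101.68°  ·
  (2,4): δ = 46.16°  ✓
  (2,5): δ = 17.01°  ✓
  (3,4): δ = 124.49°  ·
  (3,5): δ = 95.34°  ·
  (4,5): δ = 150.85°  ·
antipodal pairs: 6

count = 6; pairs: (0,2), (0,3), (1,4), (1,5), (2,4), (2,5)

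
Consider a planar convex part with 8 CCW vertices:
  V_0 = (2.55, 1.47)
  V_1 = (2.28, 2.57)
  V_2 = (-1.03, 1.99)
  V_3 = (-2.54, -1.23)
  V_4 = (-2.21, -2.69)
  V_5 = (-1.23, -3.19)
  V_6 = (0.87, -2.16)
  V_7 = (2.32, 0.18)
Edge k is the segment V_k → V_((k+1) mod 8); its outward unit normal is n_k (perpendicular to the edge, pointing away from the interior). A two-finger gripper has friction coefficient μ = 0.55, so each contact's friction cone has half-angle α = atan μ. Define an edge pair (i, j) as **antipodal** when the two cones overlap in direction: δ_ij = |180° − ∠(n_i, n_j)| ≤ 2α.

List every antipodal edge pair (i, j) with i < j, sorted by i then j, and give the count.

count = 11; pairs: (0,2), (0,3), (0,4), (1,4), (1,5), (1,6), (2,5), (2,6), (2,7), (3,6), (3,7)

α = atan 0.55 = 28.81°;  2α = 57.62°
n_0 = (+0.9712, +0.2384)
n_1 = (-0.1726, +0.9850)
n_2 = (-0.9054, +0.4246)
n_3 = (-0.9754, -0.2205)
n_4 = (-0.4545, -0.8908)
n_5 = (+0.4404, -0.8978)
n_6 = (+0.8500, -0.5267)
n_7 = (+0.9845, -0.1755)
  (0,1): δ = 93.85°  ·
  (0,2): δ = 38.91°  ✓
  (0,3): δ = 1.05°  ✓
  (0,4): δ = 49.18°  ✓
  (0,5): δ = 102.34°  ·
  (0,6): δ = 134.42°  ·
  (0,7): δ = 156.10°  ·
  (1,2): δ = 125.06°  ·
  (1,3): δ = 87.20°  ·
  (1,4): δ = 36.97°  ✓
  (1,5): δ = 16.19°  ✓
  (1,6): δ = 48.28°  ✓
  (1,7): δ = 69.95°  ·
  (2,3): δ = 142.14°  ·
  (2,4): δ = 91.91°  ·
  (2,5): δ = 38.75°  ✓
  (2,6): δ = 6.66°  ✓
  (2,7): δ = 15.01°  ✓
  (3,4): δ = 129.77°  ·
  (3,5): δ = 76.61°  ·
  (3,6): δ = 44.52°  ✓
  (3,7): δ = 22.85°  ✓
  (4,5): δ = 126.84°  ·
  (4,6): δ = 94.75°  ·
  (4,7): δ = 73.08°  ·
  (5,6): δ = 147.91°  ·
  (5,7): δ = 126.24°  ·
  (6,7): δ = 158.32°  ·
antipodal pairs: 11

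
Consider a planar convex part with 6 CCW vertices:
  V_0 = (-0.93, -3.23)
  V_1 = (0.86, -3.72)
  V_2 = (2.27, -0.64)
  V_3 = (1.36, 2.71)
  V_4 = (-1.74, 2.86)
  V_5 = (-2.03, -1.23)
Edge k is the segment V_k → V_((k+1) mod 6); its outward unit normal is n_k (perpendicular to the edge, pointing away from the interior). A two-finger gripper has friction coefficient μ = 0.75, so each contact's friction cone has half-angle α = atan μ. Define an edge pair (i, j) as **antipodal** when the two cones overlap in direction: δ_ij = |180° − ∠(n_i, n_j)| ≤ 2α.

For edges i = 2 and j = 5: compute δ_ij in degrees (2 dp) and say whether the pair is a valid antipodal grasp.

α = atan 0.75 = 36.87°;  2α = 73.74°
edge 2: e_2 = (-0.91, +3.35);  n_2 = (+0.9650, +0.2621)
edge 5: e_5 = (+1.10, -2.00);  n_5 = (-0.8762, -0.4819)
∠(n_2, n_5) = 166.39°
δ = |180° − 166.39°| = 13.61°
13.61° ≤ 2α = 73.74°  →  valid

δ = 13.61°, valid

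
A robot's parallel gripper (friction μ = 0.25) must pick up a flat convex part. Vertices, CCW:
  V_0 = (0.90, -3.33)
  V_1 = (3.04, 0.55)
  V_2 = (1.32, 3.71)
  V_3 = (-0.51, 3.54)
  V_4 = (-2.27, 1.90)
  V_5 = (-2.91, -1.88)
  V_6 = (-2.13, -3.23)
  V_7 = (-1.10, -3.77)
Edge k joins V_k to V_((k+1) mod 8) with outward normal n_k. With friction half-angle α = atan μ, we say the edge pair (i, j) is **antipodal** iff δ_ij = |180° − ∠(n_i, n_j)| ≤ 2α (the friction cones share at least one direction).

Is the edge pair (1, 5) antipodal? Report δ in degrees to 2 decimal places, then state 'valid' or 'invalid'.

δ = 1.46°, valid

α = atan 0.25 = 14.04°;  2α = 28.07°
edge 1: e_1 = (-1.72, +3.16);  n_1 = (+0.8783, +0.4781)
edge 5: e_5 = (+0.78, -1.35);  n_5 = (-0.8659, -0.5003)
∠(n_1, n_5) = 178.54°
δ = |180° − 178.54°| = 1.46°
1.46° ≤ 2α = 28.07°  →  valid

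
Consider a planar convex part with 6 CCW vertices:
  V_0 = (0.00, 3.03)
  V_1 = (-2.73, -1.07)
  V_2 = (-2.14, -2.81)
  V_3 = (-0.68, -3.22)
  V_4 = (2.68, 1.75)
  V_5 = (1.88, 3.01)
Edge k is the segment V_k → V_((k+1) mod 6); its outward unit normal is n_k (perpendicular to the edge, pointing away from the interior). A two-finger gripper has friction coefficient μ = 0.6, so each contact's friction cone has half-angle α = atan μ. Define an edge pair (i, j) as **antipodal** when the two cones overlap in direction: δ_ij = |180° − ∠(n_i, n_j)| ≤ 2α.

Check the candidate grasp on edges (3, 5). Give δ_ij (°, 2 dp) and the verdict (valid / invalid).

δ = 56.55°, valid

α = atan 0.6 = 30.96°;  2α = 61.93°
edge 3: e_3 = (+3.36, +4.97);  n_3 = (+0.8284, -0.5601)
edge 5: e_5 = (-1.88, +0.02);  n_5 = (+0.0106, +0.9999)
∠(n_3, n_5) = 123.45°
δ = |180° − 123.45°| = 56.55°
56.55° ≤ 2α = 61.93°  →  valid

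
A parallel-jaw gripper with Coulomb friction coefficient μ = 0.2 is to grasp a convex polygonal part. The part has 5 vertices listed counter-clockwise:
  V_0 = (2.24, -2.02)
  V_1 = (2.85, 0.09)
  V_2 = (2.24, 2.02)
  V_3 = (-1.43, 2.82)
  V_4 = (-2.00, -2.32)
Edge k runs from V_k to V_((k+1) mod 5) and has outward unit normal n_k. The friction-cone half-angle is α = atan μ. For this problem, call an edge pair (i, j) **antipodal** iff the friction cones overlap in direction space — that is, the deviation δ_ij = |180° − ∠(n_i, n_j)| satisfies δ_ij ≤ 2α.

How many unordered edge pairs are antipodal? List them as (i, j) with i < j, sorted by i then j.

α = atan 0.2 = 11.31°;  2α = 22.62°
n_0 = (+0.9607, -0.2777)
n_1 = (+0.9535, +0.3014)
n_2 = (+0.2130, +0.9771)
n_3 = (-0.9939, +0.1102)
n_4 = (+0.0706, -0.9975)
  (0,1): δ = 146.34°  ·
  (0,2): δ = 86.17°  ·
  (0,3): δ = 9.80°  ✓
  (0,4): δ = 110.17°  ·
  (1,2): δ = 119.84°  ·
  (1,3): δ = 23.87°  ·
  (1,4): δ = 76.51°  ·
  (2,3): δ = 84.03°  ·
  (2,4): δ = 16.34°  ✓
  (3,4): δ = 79.62°  ·
antipodal pairs: 2

count = 2; pairs: (0,3), (2,4)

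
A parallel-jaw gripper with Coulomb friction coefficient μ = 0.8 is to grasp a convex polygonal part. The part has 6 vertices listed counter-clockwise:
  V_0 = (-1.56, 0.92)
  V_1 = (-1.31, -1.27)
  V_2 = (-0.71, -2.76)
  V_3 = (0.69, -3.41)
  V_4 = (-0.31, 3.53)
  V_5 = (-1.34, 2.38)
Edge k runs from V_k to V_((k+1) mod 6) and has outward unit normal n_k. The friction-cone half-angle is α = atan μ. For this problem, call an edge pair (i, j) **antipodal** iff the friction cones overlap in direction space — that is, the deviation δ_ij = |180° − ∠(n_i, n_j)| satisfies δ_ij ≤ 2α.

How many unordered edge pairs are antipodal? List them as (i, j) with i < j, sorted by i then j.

count = 6; pairs: (0,3), (1,3), (2,3), (2,4), (3,4), (3,5)

α = atan 0.8 = 38.66°;  2α = 77.32°
n_0 = (-0.9935, -0.1134)
n_1 = (-0.9276, -0.3735)
n_2 = (-0.4211, -0.9070)
n_3 = (+0.9898, +0.1426)
n_4 = (-0.7449, +0.6672)
n_5 = (-0.9888, +0.1490)
  (0,1): δ = 164.58°  ·
  (0,2): δ = 121.42°  ·
  (0,3): δ = 1.69°  ✓
  (0,4): δ = 131.64°  ·
  (0,5): δ = 164.92°  ·
  (1,2): δ = 136.84°  ·
  (1,3): δ = 13.73°  ✓
  (1,4): δ = 116.22°  ·
  (1,5): δ = 149.50°  ·
  (2,3): δ = 56.90°  ✓
  (2,4): δ = 73.06°  ✓
  (2,5): δ = 106.34°  ·
  (3,4): δ = 50.05°  ✓
  (3,5): δ = 16.77°  ✓
  (4,5): δ = 146.72°  ·
antipodal pairs: 6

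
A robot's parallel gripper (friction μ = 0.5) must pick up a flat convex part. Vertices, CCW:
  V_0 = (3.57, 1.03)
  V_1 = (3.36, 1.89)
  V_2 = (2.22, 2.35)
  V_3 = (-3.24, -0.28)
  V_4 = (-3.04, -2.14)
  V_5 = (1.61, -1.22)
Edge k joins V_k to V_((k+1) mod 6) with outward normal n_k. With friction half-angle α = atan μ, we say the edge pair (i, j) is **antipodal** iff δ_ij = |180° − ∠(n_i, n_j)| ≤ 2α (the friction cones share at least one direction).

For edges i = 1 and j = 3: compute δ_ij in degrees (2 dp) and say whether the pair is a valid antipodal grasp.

δ = 61.89°, invalid

α = atan 0.5 = 26.57°;  2α = 53.13°
edge 1: e_1 = (-1.14, +0.46);  n_1 = (+0.3742, +0.9274)
edge 3: e_3 = (+0.20, -1.86);  n_3 = (-0.9943, -0.1069)
∠(n_1, n_3) = 118.11°
δ = |180° − 118.11°| = 61.89°
61.89° > 2α = 53.13°  →  invalid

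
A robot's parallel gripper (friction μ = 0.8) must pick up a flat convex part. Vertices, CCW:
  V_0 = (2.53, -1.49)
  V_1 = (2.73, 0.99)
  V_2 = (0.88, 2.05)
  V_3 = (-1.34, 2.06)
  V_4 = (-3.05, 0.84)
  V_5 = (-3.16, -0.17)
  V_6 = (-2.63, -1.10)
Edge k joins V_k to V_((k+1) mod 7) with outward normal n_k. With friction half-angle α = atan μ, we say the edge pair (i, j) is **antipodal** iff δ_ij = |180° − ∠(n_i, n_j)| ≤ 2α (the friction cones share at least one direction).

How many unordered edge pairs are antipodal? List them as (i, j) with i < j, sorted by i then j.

α = atan 0.8 = 38.66°;  2α = 77.32°
n_0 = (+0.9968, -0.0804)
n_1 = (+0.4971, +0.8677)
n_2 = (+0.0045, +1.0000)
n_3 = (-0.5808, +0.8141)
n_4 = (-0.9941, +0.1083)
n_5 = (-0.8688, -0.4951)
n_6 = (-0.0754, -0.9972)
  (0,1): δ = 115.20°  ·
  (0,2): δ = 85.65°  ·
  (0,3): δ = 49.88°  ✓
  (0,4): δ = 1.60°  ✓
  (0,5): δ = 34.29°  ✓
  (0,6): δ = 90.29°  ·
  (1,2): δ = 150.45°  ·
  (1,3): δ = 114.68°  ·
  (1,4): δ = 66.40°  ✓
  (1,5): δ = 30.51°  ✓
  (1,6): δ = 25.49°  ✓
  (2,3): δ = 144.24°  ·
  (2,4): δ = 95.96°  ·
  (2,5): δ = 60.06°  ✓
  (2,6): δ = 4.06°  ✓
  (3,4): δ = 131.72°  ·
  (3,5): δ = 95.83°  ·
  (3,6): δ = 39.83°  ✓
  (4,5): δ = 144.11°  ·
  (4,6): δ = 88.11°  ·
  (5,6): δ = 124.00°  ·
antipodal pairs: 9

count = 9; pairs: (0,3), (0,4), (0,5), (1,4), (1,5), (1,6), (2,5), (2,6), (3,6)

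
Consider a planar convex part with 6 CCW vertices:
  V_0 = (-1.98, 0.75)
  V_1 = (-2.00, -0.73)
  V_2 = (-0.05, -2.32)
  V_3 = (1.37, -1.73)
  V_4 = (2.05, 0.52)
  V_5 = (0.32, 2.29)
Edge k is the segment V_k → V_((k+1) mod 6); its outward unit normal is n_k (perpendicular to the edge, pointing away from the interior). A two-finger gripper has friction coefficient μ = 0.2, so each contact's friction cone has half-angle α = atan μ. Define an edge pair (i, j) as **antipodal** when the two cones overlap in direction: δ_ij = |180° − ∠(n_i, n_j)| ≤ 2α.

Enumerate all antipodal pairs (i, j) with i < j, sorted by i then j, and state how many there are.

count = 3; pairs: (0,3), (1,4), (2,5)

α = atan 0.2 = 11.31°;  2α = 22.62°
n_0 = (-0.9999, +0.0135)
n_1 = (-0.6319, -0.7750)
n_2 = (+0.3837, -0.9235)
n_3 = (+0.9572, -0.2893)
n_4 = (+0.7151, +0.6990)
n_5 = (-0.5564, +0.8309)
  (0,1): δ = 128.42°  ·
  (0,2): δ = 66.66°  ·
  (0,3): δ = 16.04°  ✓
  (0,4): δ = 45.12°  ·
  (0,5): δ = 124.58°  ·
  (1,2): δ = 118.24°  ·
  (1,3): δ = 67.62°  ·
  (1,4): δ = 6.46°  ✓
  (1,5): δ = 73.00°  ·
  (2,3): δ = 129.38°  ·
  (2,4): δ = 68.22°  ·
  (2,5): δ = 11.24°  ✓
  (3,4): δ = 118.84°  ·
  (3,5): δ = 39.38°  ·
  (4,5): δ = 100.54°  ·
antipodal pairs: 3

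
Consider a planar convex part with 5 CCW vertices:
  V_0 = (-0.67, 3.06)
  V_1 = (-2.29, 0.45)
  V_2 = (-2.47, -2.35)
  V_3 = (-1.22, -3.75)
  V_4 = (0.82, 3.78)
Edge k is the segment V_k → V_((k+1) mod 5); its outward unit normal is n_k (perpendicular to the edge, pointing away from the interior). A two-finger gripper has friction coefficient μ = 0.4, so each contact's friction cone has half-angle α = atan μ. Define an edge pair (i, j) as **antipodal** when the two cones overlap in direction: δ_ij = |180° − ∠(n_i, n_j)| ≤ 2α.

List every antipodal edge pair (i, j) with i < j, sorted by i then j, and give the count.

α = atan 0.4 = 21.80°;  2α = 43.60°
n_0 = (-0.8496, +0.5274)
n_1 = (-0.9979, +0.0642)
n_2 = (-0.7459, -0.6660)
n_3 = (+0.9652, -0.2615)
n_4 = (-0.4351, +0.9004)
  (0,1): δ = 151.85°  ·
  (0,2): δ = 106.41°  ·
  (0,3): δ = 16.67°  ✓
  (0,4): δ = 147.62°  ·
  (1,2): δ = 134.56°  ·
  (1,3): δ = 11.48°  ✓
  (1,4): δ = 119.47°  ·
  (2,3): δ = 56.92°  ·
  (2,4): δ = 74.03°  ·
  (3,4): δ = 49.05°  ·
antipodal pairs: 2

count = 2; pairs: (0,3), (1,3)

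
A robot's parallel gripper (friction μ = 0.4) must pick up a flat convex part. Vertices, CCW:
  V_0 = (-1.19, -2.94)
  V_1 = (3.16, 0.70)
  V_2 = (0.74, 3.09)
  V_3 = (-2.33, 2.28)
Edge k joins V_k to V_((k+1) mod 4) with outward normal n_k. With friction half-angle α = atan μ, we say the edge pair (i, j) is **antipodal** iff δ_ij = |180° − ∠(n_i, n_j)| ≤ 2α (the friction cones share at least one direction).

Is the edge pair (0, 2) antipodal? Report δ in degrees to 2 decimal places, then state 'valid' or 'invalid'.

α = atan 0.4 = 21.80°;  2α = 43.60°
edge 0: e_0 = (+4.35, +3.64);  n_0 = (+0.6417, -0.7669)
edge 2: e_2 = (-3.07, -0.81);  n_2 = (-0.2551, +0.9669)
∠(n_0, n_2) = 154.86°
δ = |180° − 154.86°| = 25.14°
25.14° ≤ 2α = 43.60°  →  valid

δ = 25.14°, valid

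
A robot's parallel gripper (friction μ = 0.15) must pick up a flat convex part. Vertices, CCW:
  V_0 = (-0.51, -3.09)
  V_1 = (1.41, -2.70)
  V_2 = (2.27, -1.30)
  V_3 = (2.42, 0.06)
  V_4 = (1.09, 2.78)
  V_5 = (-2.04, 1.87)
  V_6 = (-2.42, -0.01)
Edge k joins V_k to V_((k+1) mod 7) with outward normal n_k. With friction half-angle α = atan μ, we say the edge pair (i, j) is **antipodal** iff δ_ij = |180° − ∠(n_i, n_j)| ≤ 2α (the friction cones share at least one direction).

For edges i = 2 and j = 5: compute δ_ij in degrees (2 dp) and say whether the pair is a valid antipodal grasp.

α = atan 0.15 = 8.53°;  2α = 17.06°
edge 2: e_2 = (+0.15, +1.36);  n_2 = (+0.9940, -0.1096)
edge 5: e_5 = (-0.38, -1.88);  n_5 = (-0.9802, +0.1981)
∠(n_2, n_5) = 174.87°
δ = |180° − 174.87°| = 5.13°
5.13° ≤ 2α = 17.06°  →  valid

δ = 5.13°, valid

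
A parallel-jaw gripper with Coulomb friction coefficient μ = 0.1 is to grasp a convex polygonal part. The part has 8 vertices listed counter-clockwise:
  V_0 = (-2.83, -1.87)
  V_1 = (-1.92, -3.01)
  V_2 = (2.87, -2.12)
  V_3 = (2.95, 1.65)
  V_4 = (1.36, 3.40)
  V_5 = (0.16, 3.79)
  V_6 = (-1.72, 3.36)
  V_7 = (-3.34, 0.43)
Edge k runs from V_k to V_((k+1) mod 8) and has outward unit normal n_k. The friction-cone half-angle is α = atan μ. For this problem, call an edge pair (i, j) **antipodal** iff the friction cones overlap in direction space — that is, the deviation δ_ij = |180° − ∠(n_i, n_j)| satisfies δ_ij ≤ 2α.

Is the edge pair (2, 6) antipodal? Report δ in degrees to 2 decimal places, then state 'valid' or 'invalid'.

α = atan 0.1 = 5.71°;  2α = 11.42°
edge 2: e_2 = (+0.08, +3.77);  n_2 = (+0.9998, -0.0212)
edge 6: e_6 = (-1.62, -2.93);  n_6 = (-0.8751, +0.4839)
∠(n_2, n_6) = 152.28°
δ = |180° − 152.28°| = 27.72°
27.72° > 2α = 11.42°  →  invalid

δ = 27.72°, invalid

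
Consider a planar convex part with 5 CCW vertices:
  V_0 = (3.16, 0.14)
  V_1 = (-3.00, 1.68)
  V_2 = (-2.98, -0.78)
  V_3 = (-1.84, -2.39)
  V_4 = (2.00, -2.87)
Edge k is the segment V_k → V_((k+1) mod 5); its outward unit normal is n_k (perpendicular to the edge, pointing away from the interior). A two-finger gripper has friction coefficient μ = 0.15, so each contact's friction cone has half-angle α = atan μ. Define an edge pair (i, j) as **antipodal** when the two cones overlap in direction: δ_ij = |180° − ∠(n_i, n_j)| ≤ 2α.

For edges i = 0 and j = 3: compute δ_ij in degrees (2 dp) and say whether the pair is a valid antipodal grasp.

δ = 6.91°, valid

α = atan 0.15 = 8.53°;  2α = 17.06°
edge 0: e_0 = (-6.16, +1.54);  n_0 = (+0.2425, +0.9701)
edge 3: e_3 = (+3.84, -0.48);  n_3 = (-0.1240, -0.9923)
∠(n_0, n_3) = 173.09°
δ = |180° − 173.09°| = 6.91°
6.91° ≤ 2α = 17.06°  →  valid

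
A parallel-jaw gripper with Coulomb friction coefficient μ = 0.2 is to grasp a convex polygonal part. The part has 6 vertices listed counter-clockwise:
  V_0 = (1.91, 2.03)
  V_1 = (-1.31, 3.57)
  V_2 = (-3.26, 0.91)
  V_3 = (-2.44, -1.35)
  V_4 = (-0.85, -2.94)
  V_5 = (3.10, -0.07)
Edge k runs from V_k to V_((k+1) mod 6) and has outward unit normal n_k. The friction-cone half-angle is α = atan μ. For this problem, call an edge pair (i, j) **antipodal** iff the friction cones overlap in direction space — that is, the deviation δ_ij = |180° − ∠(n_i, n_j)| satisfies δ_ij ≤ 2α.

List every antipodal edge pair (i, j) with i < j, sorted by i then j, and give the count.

α = atan 0.2 = 11.31°;  2α = 22.62°
n_0 = (+0.4315, +0.9021)
n_1 = (-0.8065, +0.5912)
n_2 = (-0.9400, -0.3411)
n_3 = (-0.7071, -0.7071)
n_4 = (+0.5878, -0.8090)
n_5 = (+0.8700, +0.4930)
  (0,1): δ = 100.68°  ·
  (0,2): δ = 44.50°  ·
  (0,3): δ = 19.44°  ✓
  (0,4): δ = 61.56°  ·
  (0,5): δ = 145.10°  ·
  (1,2): δ = 123.81°  ·
  (1,3): δ = 98.76°  ·
  (1,4): δ = 17.75°  ✓
  (1,5): δ = 65.78°  ·
  (2,3): δ = 154.94°  ·
  (2,4): δ = 73.94°  ·
  (2,5): δ = 9.60°  ✓
  (3,4): δ = 99.00°  ·
  (3,5): δ = 15.46°  ✓
  (4,5): δ = 96.46°  ·
antipodal pairs: 4

count = 4; pairs: (0,3), (1,4), (2,5), (3,5)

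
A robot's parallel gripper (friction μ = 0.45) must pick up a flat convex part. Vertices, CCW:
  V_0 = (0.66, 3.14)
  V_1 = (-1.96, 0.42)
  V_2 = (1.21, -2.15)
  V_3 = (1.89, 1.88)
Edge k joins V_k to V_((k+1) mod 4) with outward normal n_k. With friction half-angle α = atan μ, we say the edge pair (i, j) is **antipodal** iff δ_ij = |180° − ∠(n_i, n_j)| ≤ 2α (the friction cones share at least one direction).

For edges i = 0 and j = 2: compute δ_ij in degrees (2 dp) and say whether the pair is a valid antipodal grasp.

δ = 34.35°, valid

α = atan 0.45 = 24.23°;  2α = 48.46°
edge 0: e_0 = (-2.62, -2.72);  n_0 = (-0.7202, +0.6937)
edge 2: e_2 = (+0.68, +4.03);  n_2 = (+0.9861, -0.1664)
∠(n_0, n_2) = 145.65°
δ = |180° − 145.65°| = 34.35°
34.35° ≤ 2α = 48.46°  →  valid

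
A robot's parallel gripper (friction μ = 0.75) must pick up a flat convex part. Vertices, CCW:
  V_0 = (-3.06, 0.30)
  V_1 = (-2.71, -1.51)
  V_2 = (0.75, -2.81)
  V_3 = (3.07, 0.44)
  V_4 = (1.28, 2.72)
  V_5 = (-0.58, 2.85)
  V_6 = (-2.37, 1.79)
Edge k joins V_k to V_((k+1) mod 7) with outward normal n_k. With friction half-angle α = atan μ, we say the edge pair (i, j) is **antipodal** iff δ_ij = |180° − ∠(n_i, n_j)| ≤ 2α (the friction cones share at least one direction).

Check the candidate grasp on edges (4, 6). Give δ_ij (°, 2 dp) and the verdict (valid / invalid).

α = atan 0.75 = 36.87°;  2α = 73.74°
edge 4: e_4 = (-1.86, +0.13);  n_4 = (+0.0697, +0.9976)
edge 6: e_6 = (-0.69, -1.49);  n_6 = (-0.9074, +0.4202)
∠(n_4, n_6) = 69.15°
δ = |180° − 69.15°| = 110.85°
110.85° > 2α = 73.74°  →  invalid

δ = 110.85°, invalid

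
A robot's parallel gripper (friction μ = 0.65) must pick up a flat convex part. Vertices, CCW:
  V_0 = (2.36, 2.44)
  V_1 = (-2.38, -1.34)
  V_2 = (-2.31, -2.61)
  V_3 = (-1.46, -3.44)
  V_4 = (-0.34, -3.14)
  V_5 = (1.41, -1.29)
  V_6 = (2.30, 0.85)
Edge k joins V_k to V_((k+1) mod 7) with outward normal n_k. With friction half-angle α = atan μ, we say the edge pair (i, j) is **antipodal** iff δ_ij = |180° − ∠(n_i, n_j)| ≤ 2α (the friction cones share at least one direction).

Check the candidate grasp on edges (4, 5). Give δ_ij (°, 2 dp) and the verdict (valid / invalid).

δ = 159.17°, invalid

α = atan 0.65 = 33.02°;  2α = 66.05°
edge 4: e_4 = (+1.75, +1.85);  n_4 = (+0.7265, -0.6872)
edge 5: e_5 = (+0.89, +2.14);  n_5 = (+0.9233, -0.3840)
∠(n_4, n_5) = 20.83°
δ = |180° − 20.83°| = 159.17°
159.17° > 2α = 66.05°  →  invalid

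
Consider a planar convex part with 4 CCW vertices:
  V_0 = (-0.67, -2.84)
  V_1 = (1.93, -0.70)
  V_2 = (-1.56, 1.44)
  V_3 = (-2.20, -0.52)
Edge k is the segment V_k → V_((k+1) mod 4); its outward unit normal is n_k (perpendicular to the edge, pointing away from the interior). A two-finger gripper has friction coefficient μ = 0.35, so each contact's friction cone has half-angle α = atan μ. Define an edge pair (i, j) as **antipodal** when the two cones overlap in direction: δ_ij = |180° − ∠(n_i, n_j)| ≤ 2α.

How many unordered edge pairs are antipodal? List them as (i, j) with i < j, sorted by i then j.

α = atan 0.35 = 19.29°;  2α = 38.58°
n_0 = (+0.6355, -0.7721)
n_1 = (+0.5227, +0.8525)
n_2 = (-0.9506, +0.3104)
n_3 = (-0.8348, -0.5505)
  (0,1): δ = 70.97°  ·
  (0,2): δ = 32.46°  ✓
  (0,3): δ = 83.95°  ·
  (1,2): δ = 76.57°  ·
  (1,3): δ = 25.08°  ✓
  (2,3): δ = 128.51°  ·
antipodal pairs: 2

count = 2; pairs: (0,2), (1,3)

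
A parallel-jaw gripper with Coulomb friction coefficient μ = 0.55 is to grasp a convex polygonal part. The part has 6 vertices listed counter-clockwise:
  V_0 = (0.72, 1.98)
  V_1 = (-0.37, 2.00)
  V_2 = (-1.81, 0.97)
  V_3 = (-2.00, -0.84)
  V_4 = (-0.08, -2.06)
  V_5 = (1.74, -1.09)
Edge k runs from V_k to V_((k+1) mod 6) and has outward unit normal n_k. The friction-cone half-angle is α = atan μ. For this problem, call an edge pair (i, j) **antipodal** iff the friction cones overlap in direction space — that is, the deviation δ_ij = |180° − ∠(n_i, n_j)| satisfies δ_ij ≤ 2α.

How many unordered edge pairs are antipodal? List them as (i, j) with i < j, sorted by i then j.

α = atan 0.55 = 28.81°;  2α = 57.62°
n_0 = (+0.0183, +0.9998)
n_1 = (-0.5818, +0.8134)
n_2 = (-0.9945, +0.1044)
n_3 = (-0.5363, -0.8440)
n_4 = (+0.4703, -0.8825)
n_5 = (+0.9490, +0.3153)
  (0,1): δ = 143.37°  ·
  (0,2): δ = 94.94°  ·
  (0,3): δ = 31.38°  ✓
  (0,4): δ = 29.11°  ✓
  (0,5): δ = 109.43°  ·
  (1,2): δ = 131.57°  ·
  (1,3): δ = 68.01°  ·
  (1,4): δ = 7.52°  ✓
  (1,5): δ = 72.80°  ·
  (2,3): δ = 116.44°  ·
  (2,4): δ = 55.95°  ✓
  (2,5): δ = 24.37°  ✓
  (3,4): δ = 119.51°  ·
  (3,5): δ = 39.19°  ✓
  (4,5): δ = 99.68°  ·
antipodal pairs: 6

count = 6; pairs: (0,3), (0,4), (1,4), (2,4), (2,5), (3,5)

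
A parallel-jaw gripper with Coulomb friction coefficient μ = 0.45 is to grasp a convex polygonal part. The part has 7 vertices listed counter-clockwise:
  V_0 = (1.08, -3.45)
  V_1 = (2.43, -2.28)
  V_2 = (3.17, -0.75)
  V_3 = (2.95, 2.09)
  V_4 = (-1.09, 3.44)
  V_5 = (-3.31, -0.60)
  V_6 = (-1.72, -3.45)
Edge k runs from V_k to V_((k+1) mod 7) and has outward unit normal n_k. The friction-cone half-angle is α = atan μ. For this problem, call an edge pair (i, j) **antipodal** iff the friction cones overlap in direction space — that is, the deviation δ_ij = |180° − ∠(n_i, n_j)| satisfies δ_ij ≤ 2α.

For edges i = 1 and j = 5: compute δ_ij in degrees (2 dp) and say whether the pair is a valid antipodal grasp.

δ = 54.97°, invalid

α = atan 0.45 = 24.23°;  2α = 48.46°
edge 1: e_1 = (+0.74, +1.53);  n_1 = (+0.9002, -0.4354)
edge 5: e_5 = (+1.59, -2.85);  n_5 = (-0.8733, -0.4872)
∠(n_1, n_5) = 125.03°
δ = |180° − 125.03°| = 54.97°
54.97° > 2α = 48.46°  →  invalid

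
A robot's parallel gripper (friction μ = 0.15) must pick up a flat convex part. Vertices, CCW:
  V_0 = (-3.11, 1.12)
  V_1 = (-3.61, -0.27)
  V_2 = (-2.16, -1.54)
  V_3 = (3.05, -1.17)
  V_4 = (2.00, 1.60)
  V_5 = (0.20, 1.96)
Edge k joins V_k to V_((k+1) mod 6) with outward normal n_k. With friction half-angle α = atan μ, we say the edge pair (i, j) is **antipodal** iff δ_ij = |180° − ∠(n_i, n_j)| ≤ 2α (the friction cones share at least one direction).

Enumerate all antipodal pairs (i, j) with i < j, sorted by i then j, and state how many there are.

α = atan 0.15 = 8.53°;  2α = 17.06°
n_0 = (-0.9410, +0.3385)
n_1 = (-0.6589, -0.7523)
n_2 = (+0.0708, -0.9975)
n_3 = (+0.9351, +0.3545)
n_4 = (+0.1961, +0.9806)
n_5 = (-0.2460, +0.9693)
  (0,1): δ = 111.43°  ·
  (0,2): δ = 66.15°  ·
  (0,3): δ = 40.54°  ·
  (0,4): δ = 98.47°  ·
  (0,5): δ = 124.02°  ·
  (1,2): δ = 134.72°  ·
  (1,3): δ = 28.03°  ·
  (1,4): δ = 29.90°  ·
  (1,5): δ = 55.45°  ·
  (2,3): δ = 73.30°  ·
  (2,4): δ = 15.37°  ✓
  (2,5): δ = 10.18°  ✓
  (3,4): δ = 122.07°  ·
  (3,5): δ = 96.52°  ·
  (4,5): δ = 154.45°  ·
antipodal pairs: 2

count = 2; pairs: (2,4), (2,5)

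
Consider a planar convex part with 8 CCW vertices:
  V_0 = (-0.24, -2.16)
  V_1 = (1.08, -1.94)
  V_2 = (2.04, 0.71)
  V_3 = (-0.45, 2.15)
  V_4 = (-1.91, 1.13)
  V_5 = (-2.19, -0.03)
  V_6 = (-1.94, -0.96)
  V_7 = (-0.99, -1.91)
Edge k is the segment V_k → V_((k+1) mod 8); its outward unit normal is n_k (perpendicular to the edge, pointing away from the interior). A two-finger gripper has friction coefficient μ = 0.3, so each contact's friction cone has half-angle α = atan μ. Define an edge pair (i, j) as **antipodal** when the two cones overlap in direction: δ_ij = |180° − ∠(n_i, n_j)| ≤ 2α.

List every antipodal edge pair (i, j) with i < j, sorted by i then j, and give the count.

α = atan 0.3 = 16.70°;  2α = 33.40°
n_0 = (+0.1644, -0.9864)
n_1 = (+0.9402, -0.3406)
n_2 = (+0.5006, +0.8657)
n_3 = (-0.5727, +0.8198)
n_4 = (-0.9721, +0.2346)
n_5 = (-0.9657, -0.2596)
n_6 = (-0.7071, -0.7071)
n_7 = (-0.3162, -0.9487)
  (0,1): δ = 119.38°  ·
  (0,2): δ = 39.50°  ·
  (0,3): δ = 25.48°  ✓
  (0,4): δ = 66.97°  ·
  (0,5): δ = 95.58°  ·
  (0,6): δ = 125.54°  ·
  (0,7): δ = 152.10°  ·
  (1,2): δ = 100.13°  ·
  (1,3): δ = 35.15°  ·
  (1,4): δ = 6.34°  ✓
  (1,5): δ = 34.96°  ·
  (1,6): δ = 64.91°  ·
  (1,7): δ = 91.48°  ·
  (2,3): δ = 115.02°  ·
  (2,4): δ = 73.53°  ·
  (2,5): δ = 44.91°  ·
  (2,6): δ = 14.96°  ✓
  (2,7): δ = 11.61°  ✓
  (3,4): δ = 138.51°  ·
  (3,5): δ = 109.89°  ·
  (3,6): δ = 79.94°  ·
  (3,7): δ = 53.37°  ·
  (4,5): δ = 151.38°  ·
  (4,6): δ = 121.43°  ·
  (4,7): δ = 94.86°  ·
  (5,6): δ = 150.05°  ·
  (5,7): δ = 123.48°  ·
  (6,7): δ = 153.43°  ·
antipodal pairs: 4

count = 4; pairs: (0,3), (1,4), (2,6), (2,7)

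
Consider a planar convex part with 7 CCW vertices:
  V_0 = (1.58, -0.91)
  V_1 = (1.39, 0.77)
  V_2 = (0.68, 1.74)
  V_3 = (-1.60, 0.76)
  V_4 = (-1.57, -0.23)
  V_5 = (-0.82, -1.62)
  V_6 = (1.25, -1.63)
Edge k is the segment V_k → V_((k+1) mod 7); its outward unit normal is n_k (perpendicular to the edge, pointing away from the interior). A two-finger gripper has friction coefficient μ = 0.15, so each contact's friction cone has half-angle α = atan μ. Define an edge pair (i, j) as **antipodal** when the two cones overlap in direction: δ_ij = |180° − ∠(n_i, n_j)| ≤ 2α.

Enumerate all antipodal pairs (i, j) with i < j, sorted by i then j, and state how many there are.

count = 2; pairs: (0,3), (1,4)

α = atan 0.15 = 8.53°;  2α = 17.06°
n_0 = (+0.9937, +0.1124)
n_1 = (+0.8069, +0.5906)
n_2 = (-0.3949, +0.9187)
n_3 = (-0.9995, -0.0303)
n_4 = (-0.8801, -0.4749)
n_5 = (-0.0048, -1.0000)
n_6 = (+0.9091, -0.4167)
  (0,1): δ = 150.25°  ·
  (0,2): δ = 73.19°  ·
  (0,3): δ = 4.72°  ✓
  (0,4): δ = 21.90°  ·
  (0,5): δ = 83.27°  ·
  (0,6): δ = 148.92°  ·
  (1,2): δ = 102.94°  ·
  (1,3): δ = 34.47°  ·
  (1,4): δ = 7.85°  ✓
  (1,5): δ = 53.52°  ·
  (1,6): δ = 119.17°  ·
  (2,3): δ = 111.52°  ·
  (2,4): δ = 84.91°  ·
  (2,5): δ = 23.54°  ·
  (2,6): δ = 42.12°  ·
  (3,4): δ = 153.39°  ·
  (3,5): δ = 92.01°  ·
  (3,6): δ = 26.36°  ·
  (4,5): δ = 118.63°  ·
  (4,6): δ = 52.97°  ·
  (5,6): δ = 114.35°  ·
antipodal pairs: 2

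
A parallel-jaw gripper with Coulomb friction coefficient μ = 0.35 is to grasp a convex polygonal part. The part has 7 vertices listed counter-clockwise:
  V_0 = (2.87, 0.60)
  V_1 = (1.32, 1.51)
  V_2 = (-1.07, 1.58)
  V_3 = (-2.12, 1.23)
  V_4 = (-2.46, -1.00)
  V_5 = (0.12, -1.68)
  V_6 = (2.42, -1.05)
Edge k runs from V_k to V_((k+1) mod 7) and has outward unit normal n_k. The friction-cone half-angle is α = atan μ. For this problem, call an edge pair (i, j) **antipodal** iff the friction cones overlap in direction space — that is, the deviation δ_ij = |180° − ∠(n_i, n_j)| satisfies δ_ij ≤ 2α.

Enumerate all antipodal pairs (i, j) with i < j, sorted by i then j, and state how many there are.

count = 6; pairs: (0,4), (1,4), (1,5), (2,4), (2,5), (3,6)

α = atan 0.35 = 19.29°;  2α = 38.58°
n_0 = (+0.5063, +0.8624)
n_1 = (+0.0293, +0.9996)
n_2 = (-0.3162, +0.9487)
n_3 = (-0.9886, +0.1507)
n_4 = (-0.2549, -0.9670)
n_5 = (+0.2642, -0.9645)
n_6 = (+0.9648, -0.2631)
  (0,1): δ = 151.26°  ·
  (0,2): δ = 131.15°  ·
  (0,3): δ = 68.25°  ·
  (0,4): δ = 15.65°  ✓
  (0,5): δ = 45.74°  ·
  (0,6): δ = 105.16°  ·
  (1,2): δ = 159.89°  ·
  (1,3): δ = 96.99°  ·
  (1,4): δ = 13.09°  ✓
  (1,5): δ = 17.00°  ✓
  (1,6): δ = 76.42°  ·
  (2,3): δ = 117.10°  ·
  (2,4): δ = 33.20°  ✓
  (2,5): δ = 3.12°  ✓
  (2,6): δ = 56.31°  ·
  (3,4): δ = 96.10°  ·
  (3,5): δ = 66.01°  ·
  (3,6): δ = 6.59°  ✓
  (4,5): δ = 149.92°  ·
  (4,6): δ = 90.49°  ·
  (5,6): δ = 120.57°  ·
antipodal pairs: 6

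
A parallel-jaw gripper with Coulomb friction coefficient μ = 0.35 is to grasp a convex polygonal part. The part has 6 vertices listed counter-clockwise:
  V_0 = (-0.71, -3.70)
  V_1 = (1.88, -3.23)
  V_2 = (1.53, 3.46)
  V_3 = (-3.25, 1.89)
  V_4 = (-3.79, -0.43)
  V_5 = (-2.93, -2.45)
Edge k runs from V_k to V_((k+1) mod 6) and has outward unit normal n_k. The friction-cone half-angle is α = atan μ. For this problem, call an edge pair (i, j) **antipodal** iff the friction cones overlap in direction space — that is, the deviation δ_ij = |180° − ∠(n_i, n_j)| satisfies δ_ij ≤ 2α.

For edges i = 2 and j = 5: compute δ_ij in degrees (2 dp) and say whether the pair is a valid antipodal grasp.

δ = 47.57°, invalid

α = atan 0.35 = 19.29°;  2α = 38.58°
edge 2: e_2 = (-4.78, -1.57);  n_2 = (-0.3121, +0.9501)
edge 5: e_5 = (+2.22, -1.25);  n_5 = (-0.4906, -0.8714)
∠(n_2, n_5) = 132.43°
δ = |180° − 132.43°| = 47.57°
47.57° > 2α = 38.58°  →  invalid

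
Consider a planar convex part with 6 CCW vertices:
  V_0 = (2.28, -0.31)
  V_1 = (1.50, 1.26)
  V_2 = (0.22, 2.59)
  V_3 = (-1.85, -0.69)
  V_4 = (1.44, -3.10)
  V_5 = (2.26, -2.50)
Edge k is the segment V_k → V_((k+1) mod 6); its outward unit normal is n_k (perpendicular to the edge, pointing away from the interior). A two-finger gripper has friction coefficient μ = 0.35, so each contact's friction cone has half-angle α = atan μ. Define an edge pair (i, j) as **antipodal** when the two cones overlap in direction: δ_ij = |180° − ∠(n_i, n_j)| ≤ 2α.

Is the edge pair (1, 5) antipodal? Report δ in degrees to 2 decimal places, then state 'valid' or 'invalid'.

α = atan 0.35 = 19.29°;  2α = 38.58°
edge 1: e_1 = (-1.28, +1.33);  n_1 = (+0.7205, +0.6934)
edge 5: e_5 = (+0.02, +2.19);  n_5 = (+1.0000, -0.0091)
∠(n_1, n_5) = 44.43°
δ = |180° − 44.43°| = 135.57°
135.57° > 2α = 38.58°  →  invalid

δ = 135.57°, invalid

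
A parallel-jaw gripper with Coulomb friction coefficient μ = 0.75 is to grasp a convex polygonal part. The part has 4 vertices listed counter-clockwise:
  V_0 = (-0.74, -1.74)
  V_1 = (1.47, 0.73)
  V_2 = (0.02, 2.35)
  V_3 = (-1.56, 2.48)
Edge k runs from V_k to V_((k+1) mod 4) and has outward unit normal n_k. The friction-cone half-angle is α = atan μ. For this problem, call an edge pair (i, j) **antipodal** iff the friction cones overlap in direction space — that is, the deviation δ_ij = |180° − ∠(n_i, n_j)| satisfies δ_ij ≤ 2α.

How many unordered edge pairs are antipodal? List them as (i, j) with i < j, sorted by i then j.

α = atan 0.75 = 36.87°;  2α = 73.74°
n_0 = (+0.7452, -0.6668)
n_1 = (+0.7451, +0.6669)
n_2 = (+0.0820, +0.9966)
n_3 = (-0.9816, -0.1907)
  (0,1): δ = 96.35°  ·
  (0,2): δ = 52.88°  ✓
  (0,3): δ = 52.82°  ✓
  (1,2): δ = 136.53°  ·
  (1,3): δ = 30.83°  ✓
  (2,3): δ = 74.30°  ·
antipodal pairs: 3

count = 3; pairs: (0,2), (0,3), (1,3)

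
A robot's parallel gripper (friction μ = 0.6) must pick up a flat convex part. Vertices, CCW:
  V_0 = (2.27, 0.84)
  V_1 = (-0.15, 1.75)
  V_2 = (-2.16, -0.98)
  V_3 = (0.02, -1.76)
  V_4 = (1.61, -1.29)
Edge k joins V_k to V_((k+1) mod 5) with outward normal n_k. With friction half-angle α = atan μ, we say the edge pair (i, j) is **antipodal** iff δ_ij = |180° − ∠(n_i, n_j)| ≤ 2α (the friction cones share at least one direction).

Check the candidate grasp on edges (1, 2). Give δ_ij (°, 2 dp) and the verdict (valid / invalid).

δ = 73.32°, invalid

α = atan 0.6 = 30.96°;  2α = 61.93°
edge 1: e_1 = (-2.01, -2.73);  n_1 = (-0.8053, +0.5929)
edge 2: e_2 = (+2.18, -0.78);  n_2 = (-0.3369, -0.9415)
∠(n_1, n_2) = 106.68°
δ = |180° − 106.68°| = 73.32°
73.32° > 2α = 61.93°  →  invalid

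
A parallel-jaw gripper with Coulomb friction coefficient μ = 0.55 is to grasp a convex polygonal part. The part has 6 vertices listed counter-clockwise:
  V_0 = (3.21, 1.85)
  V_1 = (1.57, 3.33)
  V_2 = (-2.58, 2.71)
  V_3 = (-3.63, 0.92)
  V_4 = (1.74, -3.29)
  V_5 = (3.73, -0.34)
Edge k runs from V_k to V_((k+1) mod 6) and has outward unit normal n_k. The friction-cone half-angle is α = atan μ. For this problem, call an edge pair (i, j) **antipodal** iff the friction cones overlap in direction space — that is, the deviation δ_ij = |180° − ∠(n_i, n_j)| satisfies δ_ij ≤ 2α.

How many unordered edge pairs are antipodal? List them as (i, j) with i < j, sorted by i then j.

α = atan 0.55 = 28.81°;  2α = 57.62°
n_0 = (+0.6700, +0.7424)
n_1 = (-0.1478, +0.9890)
n_2 = (-0.8626, +0.5060)
n_3 = (-0.6170, -0.7870)
n_4 = (+0.8290, -0.5592)
n_5 = (+0.9729, +0.2310)
  (0,1): δ = 129.44°  ·
  (0,2): δ = 78.33°  ·
  (0,3): δ = 3.97°  ✓
  (0,4): δ = 98.06°  ·
  (0,5): δ = 145.42°  ·
  (1,2): δ = 128.89°  ·
  (1,3): δ = 46.59°  ✓
  (1,4): δ = 47.50°  ✓
  (1,5): δ = 94.86°  ·
  (2,3): δ = 97.70°  ·
  (2,4): δ = 3.61°  ✓
  (2,5): δ = 43.75°  ✓
  (3,4): δ = 85.91°  ·
  (3,5): δ = 38.55°  ✓
  (4,5): δ = 132.64°  ·
antipodal pairs: 6

count = 6; pairs: (0,3), (1,3), (1,4), (2,4), (2,5), (3,5)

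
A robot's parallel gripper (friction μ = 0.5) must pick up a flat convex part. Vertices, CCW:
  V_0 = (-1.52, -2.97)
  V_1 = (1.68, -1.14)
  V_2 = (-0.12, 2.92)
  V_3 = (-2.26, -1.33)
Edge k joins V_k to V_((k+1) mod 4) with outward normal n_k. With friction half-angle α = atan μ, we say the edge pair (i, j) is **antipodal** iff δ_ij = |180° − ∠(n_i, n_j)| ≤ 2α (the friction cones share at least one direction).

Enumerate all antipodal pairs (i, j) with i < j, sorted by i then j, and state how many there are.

α = atan 0.5 = 26.57°;  2α = 53.13°
n_0 = (+0.4964, -0.8681)
n_1 = (+0.9142, +0.4053)
n_2 = (-0.8932, +0.4497)
n_3 = (-0.9115, -0.4113)
  (0,1): δ = 95.85°  ·
  (0,2): δ = 33.51°  ✓
  (0,3): δ = 84.52°  ·
  (1,2): δ = 50.64°  ✓
  (1,3): δ = 0.38°  ✓
  (2,3): δ = 128.99°  ·
antipodal pairs: 3

count = 3; pairs: (0,2), (1,2), (1,3)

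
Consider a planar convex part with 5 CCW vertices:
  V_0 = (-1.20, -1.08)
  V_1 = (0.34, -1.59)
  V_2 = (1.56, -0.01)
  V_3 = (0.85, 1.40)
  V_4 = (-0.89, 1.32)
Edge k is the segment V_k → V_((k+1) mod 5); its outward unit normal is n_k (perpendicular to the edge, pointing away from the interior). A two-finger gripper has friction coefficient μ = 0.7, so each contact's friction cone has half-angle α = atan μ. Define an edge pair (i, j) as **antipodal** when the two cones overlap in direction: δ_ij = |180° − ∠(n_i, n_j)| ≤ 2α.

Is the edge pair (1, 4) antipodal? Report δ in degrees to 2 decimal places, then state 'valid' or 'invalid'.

α = atan 0.7 = 34.99°;  2α = 69.98°
edge 1: e_1 = (+1.22, +1.58);  n_1 = (+0.7915, -0.6112)
edge 4: e_4 = (-0.31, -2.40);  n_4 = (-0.9918, +0.1281)
∠(n_1, n_4) = 149.69°
δ = |180° − 149.69°| = 30.31°
30.31° ≤ 2α = 69.98°  →  valid

δ = 30.31°, valid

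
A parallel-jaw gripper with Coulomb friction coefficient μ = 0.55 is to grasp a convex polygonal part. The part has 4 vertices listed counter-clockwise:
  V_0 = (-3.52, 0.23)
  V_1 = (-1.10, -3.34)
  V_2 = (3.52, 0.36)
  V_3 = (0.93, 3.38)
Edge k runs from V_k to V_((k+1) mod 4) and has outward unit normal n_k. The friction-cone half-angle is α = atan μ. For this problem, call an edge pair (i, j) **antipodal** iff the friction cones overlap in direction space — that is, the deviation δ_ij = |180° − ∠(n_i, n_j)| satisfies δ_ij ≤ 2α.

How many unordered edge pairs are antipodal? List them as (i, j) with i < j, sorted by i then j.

α = atan 0.55 = 28.81°;  2α = 57.62°
n_0 = (-0.8277, -0.5611)
n_1 = (+0.6251, -0.7805)
n_2 = (+0.7591, +0.6510)
n_3 = (-0.5778, +0.8162)
  (0,1): δ = 85.44°  ·
  (0,2): δ = 6.48°  ✓
  (0,3): δ = 91.16°  ·
  (1,2): δ = 88.07°  ·
  (1,3): δ = 3.40°  ✓
  (2,3): δ = 95.32°  ·
antipodal pairs: 2

count = 2; pairs: (0,2), (1,3)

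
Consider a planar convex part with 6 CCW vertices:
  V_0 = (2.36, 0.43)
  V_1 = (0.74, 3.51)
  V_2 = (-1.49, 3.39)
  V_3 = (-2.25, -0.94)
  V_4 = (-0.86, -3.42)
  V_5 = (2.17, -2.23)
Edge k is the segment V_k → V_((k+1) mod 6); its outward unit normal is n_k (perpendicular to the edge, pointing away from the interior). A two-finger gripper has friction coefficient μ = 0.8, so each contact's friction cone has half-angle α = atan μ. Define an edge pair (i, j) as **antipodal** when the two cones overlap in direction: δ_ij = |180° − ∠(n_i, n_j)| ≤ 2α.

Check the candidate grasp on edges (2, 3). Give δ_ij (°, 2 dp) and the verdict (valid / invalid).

δ = 140.77°, invalid

α = atan 0.8 = 38.66°;  2α = 77.32°
edge 2: e_2 = (-0.76, -4.33);  n_2 = (-0.9849, +0.1729)
edge 3: e_3 = (+1.39, -2.48);  n_3 = (-0.8723, -0.4889)
∠(n_2, n_3) = 39.23°
δ = |180° − 39.23°| = 140.77°
140.77° > 2α = 77.32°  →  invalid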